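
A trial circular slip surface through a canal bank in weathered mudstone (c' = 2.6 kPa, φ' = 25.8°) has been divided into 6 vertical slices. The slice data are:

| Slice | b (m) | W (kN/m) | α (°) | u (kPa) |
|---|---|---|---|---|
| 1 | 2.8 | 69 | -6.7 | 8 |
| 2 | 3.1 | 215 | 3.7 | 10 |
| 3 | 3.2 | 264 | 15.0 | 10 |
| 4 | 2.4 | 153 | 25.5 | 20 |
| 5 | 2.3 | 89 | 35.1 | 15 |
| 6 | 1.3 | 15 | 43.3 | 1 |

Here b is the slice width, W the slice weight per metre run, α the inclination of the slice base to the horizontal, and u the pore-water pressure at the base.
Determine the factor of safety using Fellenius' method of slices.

FS = 1.59

Ordinary method of slices: FS = Σ[c'·Δl_i + (W_i cosα_i − u_i·Δl_i)·tanφ'] / Σ W_i sinα_i, with Δl_i = b_i / cosα_i.
Slice 1: Δl = 2.8/cos(-6.7°) = 2.819 m; N'_1 = 69·cos(-6.7°) − 8·2.819 = 46.0; c'Δl = 7.33; W sinα = -8.1
Slice 2: Δl = 3.1/cos3.7° = 3.106 m; N'_2 = 215·cos3.7° − 10·3.106 = 183.5; c'Δl = 8.08; W sinα = 13.9
Slice 3: Δl = 3.2/cos15.0° = 3.313 m; N'_3 = 264·cos15.0° − 10·3.313 = 221.9; c'Δl = 8.61; W sinα = 68.3
Slice 4: Δl = 2.4/cos25.5° = 2.659 m; N'_4 = 153·cos25.5° − 20·2.659 = 84.9; c'Δl = 6.91; W sinα = 65.9
Slice 5: Δl = 2.3/cos35.1° = 2.811 m; N'_5 = 89·cos35.1° − 15·2.811 = 30.6; c'Δl = 7.31; W sinα = 51.2
Slice 6: Δl = 1.3/cos43.3° = 1.786 m; N'_6 = 15·cos43.3° − 1·1.786 = 9.1; c'Δl = 4.64; W sinα = 10.3
Σc'Δl = 42.9 kN/m; ΣN' = 576.0 kN/m; ΣW sinα = 201.5 kN/m
Resisting = 42.9 + 576.0·tan25.8° = 42.9 + 278.5 = 321.4 kN/m
FS = 321.4 / 201.5 = 1.595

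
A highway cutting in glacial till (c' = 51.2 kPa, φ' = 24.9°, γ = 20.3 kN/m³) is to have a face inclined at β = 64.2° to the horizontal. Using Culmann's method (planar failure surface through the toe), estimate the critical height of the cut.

Culmann's analysis gives the critical failure plane at α_cr = (β + φ')/2 = (64.2 + 24.9)/2 = 44.5°, and the critical height
H_c = (4c'/γ) · sinβ cosφ' / [1 − cos(β − φ')]
    = (4·51.2/20.3) · sin64.2°·cos24.9° / [1 − cos(39.3°)]
    = 10.089 · 0.9003·0.9070 / [1 − 0.7738]
    = 10.089 · 0.8166 / 0.2262
    = 36.43 m

H_c = 36.43 m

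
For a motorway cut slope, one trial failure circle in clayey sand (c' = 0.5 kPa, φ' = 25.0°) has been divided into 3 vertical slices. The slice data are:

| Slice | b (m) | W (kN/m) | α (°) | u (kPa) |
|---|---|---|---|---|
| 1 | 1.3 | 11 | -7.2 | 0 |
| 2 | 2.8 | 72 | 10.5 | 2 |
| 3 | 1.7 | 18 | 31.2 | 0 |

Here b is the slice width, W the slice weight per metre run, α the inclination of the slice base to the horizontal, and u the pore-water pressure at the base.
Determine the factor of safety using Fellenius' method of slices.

FS = 2.17

Ordinary method of slices: FS = Σ[c'·Δl_i + (W_i cosα_i − u_i·Δl_i)·tanφ'] / Σ W_i sinα_i, with Δl_i = b_i / cosα_i.
Slice 1: Δl = 1.3/cos(-7.2°) = 1.310 m; N'_1 = 11·cos(-7.2°) − 0·1.310 = 10.9; c'Δl = 0.66; W sinα = -1.4
Slice 2: Δl = 2.8/cos10.5° = 2.848 m; N'_2 = 72·cos10.5° − 2·2.848 = 65.1; c'Δl = 1.42; W sinα = 13.1
Slice 3: Δl = 1.7/cos31.2° = 1.987 m; N'_3 = 18·cos31.2° − 0·1.987 = 15.4; c'Δl = 0.99; W sinα = 9.3
Σc'Δl = 3.1 kN/m; ΣN' = 91.4 kN/m; ΣW sinα = 21.1 kN/m
Resisting = 3.1 + 91.4·tan25.0° = 3.1 + 42.6 = 45.7 kN/m
FS = 45.7 / 21.1 = 2.169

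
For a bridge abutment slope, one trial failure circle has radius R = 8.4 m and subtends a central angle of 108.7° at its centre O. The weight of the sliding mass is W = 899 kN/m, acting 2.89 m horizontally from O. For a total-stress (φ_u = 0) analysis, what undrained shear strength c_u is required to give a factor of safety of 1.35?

FS = c_u·L_a·R / (W·d), so c_u = FS·W·d / (L_a·R).
Arc length L_a = R·θ = 8.4·(108.7°·π/180) = 8.4·1.8972 = 15.94 m
c_u = 1.35·899·2.89 / (15.94·8.4) = 3507.4 / 133.86 = 26.20 kPa

c_u = 26.2 kPa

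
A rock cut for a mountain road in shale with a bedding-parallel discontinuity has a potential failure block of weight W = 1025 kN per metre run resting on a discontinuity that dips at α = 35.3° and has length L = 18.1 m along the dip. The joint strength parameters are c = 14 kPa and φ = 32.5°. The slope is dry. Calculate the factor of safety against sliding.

Resolving the block weight along and normal to the plane and applying the Mohr–Coulomb strength on the joint:
N' = W cosα = 1025·cos35.3° = 836.5 kN/m
Driving force T = W sinα = 1025·sin35.3° = 592.3 kN/m
Resisting force R = c·L + N'·tanφ = 14·18.1 + 836.5·tan32.5° = 253.4 + 532.9 = 786.3 kN/m
FS = R / T = 786.3 / 592.3 = 1.328

FS = 1.33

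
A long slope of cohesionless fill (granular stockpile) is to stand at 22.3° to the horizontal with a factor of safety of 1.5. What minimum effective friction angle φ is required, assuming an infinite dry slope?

FS = tanφ/tanβ ⇒ tanφ = FS · tanβ = 1.5 · tan22.3° = 0.6152
φ = arctan(0.6152) = 31.60°

φ = 31.6°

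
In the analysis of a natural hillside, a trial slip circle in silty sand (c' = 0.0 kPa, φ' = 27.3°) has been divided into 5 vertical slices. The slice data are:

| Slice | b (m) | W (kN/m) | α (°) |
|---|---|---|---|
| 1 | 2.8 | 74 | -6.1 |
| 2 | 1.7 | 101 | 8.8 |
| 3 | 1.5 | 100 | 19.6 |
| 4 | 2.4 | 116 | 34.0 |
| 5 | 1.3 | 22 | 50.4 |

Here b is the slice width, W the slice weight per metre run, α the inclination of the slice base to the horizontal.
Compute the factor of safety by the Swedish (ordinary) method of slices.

Ordinary method of slices: FS = Σ[c'·Δl_i + (W_i cosα_i)·tanφ'] / Σ W_i sinα_i, with Δl_i = b_i / cosα_i.
Slice 1: Δl = 2.8/cos(-6.1°) = 2.816 m; N'_1 = 74·cos(-6.1°) = 73.6; c'Δl = 0.00; W sinα = -7.9
Slice 2: Δl = 1.7/cos8.8° = 1.720 m; N'_2 = 101·cos8.8° = 99.8; c'Δl = 0.00; W sinα = 15.5
Slice 3: Δl = 1.5/cos19.6° = 1.592 m; N'_3 = 100·cos19.6° = 94.2; c'Δl = 0.00; W sinα = 33.5
Slice 4: Δl = 2.4/cos34.0° = 2.895 m; N'_4 = 116·cos34.0° = 96.2; c'Δl = 0.00; W sinα = 64.9
Slice 5: Δl = 1.3/cos50.4° = 2.039 m; N'_5 = 22·cos50.4° = 14.0; c'Δl = 0.00; W sinα = 17.0
Σc'Δl = 0.0 kN/m; ΣN' = 377.8 kN/m; ΣW sinα = 123.0 kN/m
Resisting = 0.0 + 377.8·tan27.3° = 0.0 + 195.0 = 195.0 kN/m
FS = 195.0 / 123.0 = 1.586

FS = 1.59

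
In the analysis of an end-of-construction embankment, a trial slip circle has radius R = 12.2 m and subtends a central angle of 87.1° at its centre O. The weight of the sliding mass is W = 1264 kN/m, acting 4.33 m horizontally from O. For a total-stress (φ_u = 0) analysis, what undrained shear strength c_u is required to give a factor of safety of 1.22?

c_u = 29.5 kPa

FS = c_u·L_a·R / (W·d), so c_u = FS·W·d / (L_a·R).
Arc length L_a = R·θ = 12.2·(87.1°·π/180) = 12.2·1.5202 = 18.55 m
c_u = 1.22·1264·4.33 / (18.55·12.2) = 6677.2 / 226.26 = 29.51 kPa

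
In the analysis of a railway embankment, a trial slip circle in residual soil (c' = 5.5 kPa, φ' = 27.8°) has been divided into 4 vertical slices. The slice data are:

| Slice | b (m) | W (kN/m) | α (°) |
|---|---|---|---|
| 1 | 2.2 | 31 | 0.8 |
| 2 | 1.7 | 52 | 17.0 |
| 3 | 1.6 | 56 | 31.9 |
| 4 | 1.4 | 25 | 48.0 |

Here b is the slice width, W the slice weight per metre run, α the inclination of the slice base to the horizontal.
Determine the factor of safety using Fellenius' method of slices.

Ordinary method of slices: FS = Σ[c'·Δl_i + (W_i cosα_i)·tanφ'] / Σ W_i sinα_i, with Δl_i = b_i / cosα_i.
Slice 1: Δl = 2.2/cos0.8° = 2.200 m; N'_1 = 31·cos0.8° = 31.0; c'Δl = 12.10; W sinα = 0.4
Slice 2: Δl = 1.7/cos17.0° = 1.778 m; N'_2 = 52·cos17.0° = 49.7; c'Δl = 9.78; W sinα = 15.2
Slice 3: Δl = 1.6/cos31.9° = 1.885 m; N'_3 = 56·cos31.9° = 47.5; c'Δl = 10.37; W sinα = 29.6
Slice 4: Δl = 1.4/cos48.0° = 2.092 m; N'_4 = 25·cos48.0° = 16.7; c'Δl = 11.51; W sinα = 18.6
Σc'Δl = 43.8 kN/m; ΣN' = 145.0 kN/m; ΣW sinα = 63.8 kN/m
Resisting = 43.8 + 145.0·tan27.8° = 43.8 + 76.4 = 120.2 kN/m
FS = 120.2 / 63.8 = 1.884

FS = 1.88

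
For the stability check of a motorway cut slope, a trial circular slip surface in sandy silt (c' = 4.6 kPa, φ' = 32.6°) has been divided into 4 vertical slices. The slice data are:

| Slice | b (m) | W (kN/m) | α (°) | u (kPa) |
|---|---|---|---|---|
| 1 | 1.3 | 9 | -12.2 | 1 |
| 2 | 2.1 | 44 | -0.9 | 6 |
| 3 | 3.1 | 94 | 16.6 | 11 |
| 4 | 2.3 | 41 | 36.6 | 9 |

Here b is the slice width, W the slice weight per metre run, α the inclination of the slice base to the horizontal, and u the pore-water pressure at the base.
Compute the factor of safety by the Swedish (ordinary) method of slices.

Ordinary method of slices: FS = Σ[c'·Δl_i + (W_i cosα_i − u_i·Δl_i)·tanφ'] / Σ W_i sinα_i, with Δl_i = b_i / cosα_i.
Slice 1: Δl = 1.3/cos(-12.2°) = 1.330 m; N'_1 = 9·cos(-12.2°) − 1·1.330 = 7.5; c'Δl = 6.12; W sinα = -1.9
Slice 2: Δl = 2.1/cos(-0.9°) = 2.100 m; N'_2 = 44·cos(-0.9°) − 6·2.100 = 31.4; c'Δl = 9.66; W sinα = -0.7
Slice 3: Δl = 3.1/cos16.6° = 3.235 m; N'_3 = 94·cos16.6° − 11·3.235 = 54.5; c'Δl = 14.88; W sinα = 26.9
Slice 4: Δl = 2.3/cos36.6° = 2.865 m; N'_4 = 41·cos36.6° − 9·2.865 = 7.1; c'Δl = 13.18; W sinα = 24.4
Σc'Δl = 43.8 kN/m; ΣN' = 100.5 kN/m; ΣW sinα = 48.7 kN/m
Resisting = 43.8 + 100.5·tan32.6° = 43.8 + 64.3 = 108.1 kN/m
FS = 108.1 / 48.7 = 2.219

FS = 2.22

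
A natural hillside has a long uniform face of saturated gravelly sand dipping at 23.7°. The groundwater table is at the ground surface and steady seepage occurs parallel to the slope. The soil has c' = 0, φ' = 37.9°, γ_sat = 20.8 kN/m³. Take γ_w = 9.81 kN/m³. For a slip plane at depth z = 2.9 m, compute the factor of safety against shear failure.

With seepage parallel to the slope and the water table at the surface, the effective normal stress on the slip plane uses the buoyant unit weight γ' = γ_sat − γ_w while the driving shear stress uses γ_sat:
FS = [c' + γ' z cos²β tanφ'] / [γ_sat z sinβ cosβ]
(For c' = 0 this reduces to FS = (γ'/γ_sat)·tanφ'/tanβ.)
γ' = 20.8 − 9.81 = 10.99 kN/m³
Numerator = 0.0 + 10.99·2.9·cos²23.7°·tan37.9° = 0.0 + 10.99·2.9·0.8384·0.7785 = 20.802 kPa
Denominator = 20.8·2.9·sin23.7°·cos23.7° = 20.8·2.9·0.4019·0.9157 = 22.201 kPa
FS = 20.802 / 22.201 = 0.937

FS = 0.94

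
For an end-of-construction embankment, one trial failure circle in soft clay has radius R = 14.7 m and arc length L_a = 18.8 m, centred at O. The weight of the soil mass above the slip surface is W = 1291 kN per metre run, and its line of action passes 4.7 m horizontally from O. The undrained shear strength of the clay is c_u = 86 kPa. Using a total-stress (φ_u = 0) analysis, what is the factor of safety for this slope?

FS = 3.92

Taking moments about the centre O, the resisting moment is provided by the undrained shear strength acting along the arc:
M_R = c_u·L_a·R = 86·18.80·14.7 = 23767.0 kN·m/m
M_D = W·d = 1291·4.7 = 6067.7 kN·m/m
FS = M_R / M_D = 23767.0 / 6067.7 = 3.917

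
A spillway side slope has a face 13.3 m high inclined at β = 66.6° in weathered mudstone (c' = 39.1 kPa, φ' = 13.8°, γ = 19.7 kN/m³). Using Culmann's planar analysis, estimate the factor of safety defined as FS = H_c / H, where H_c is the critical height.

FS = 1.35

H_c = (4c'/γ) · sinβ cosφ' / [1 − cos(β − φ')]
    = (4·39.1/19.7) · sin66.6°·cos13.8° / [1 − cos52.8°]
    = 7.939 · 0.8913 / 0.3954 = 17.90 m
FS = H_c / H = 17.90 / 13.3 = 1.346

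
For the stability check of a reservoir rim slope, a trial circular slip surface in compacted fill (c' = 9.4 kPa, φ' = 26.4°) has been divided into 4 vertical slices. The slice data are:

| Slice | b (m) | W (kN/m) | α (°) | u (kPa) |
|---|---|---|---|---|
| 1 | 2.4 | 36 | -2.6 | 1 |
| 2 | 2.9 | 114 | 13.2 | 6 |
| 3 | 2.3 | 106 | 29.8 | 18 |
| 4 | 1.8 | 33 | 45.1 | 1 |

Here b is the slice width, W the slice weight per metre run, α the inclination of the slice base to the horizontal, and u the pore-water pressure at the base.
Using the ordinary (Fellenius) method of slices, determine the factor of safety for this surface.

FS = 1.94

Ordinary method of slices: FS = Σ[c'·Δl_i + (W_i cosα_i − u_i·Δl_i)·tanφ'] / Σ W_i sinα_i, with Δl_i = b_i / cosα_i.
Slice 1: Δl = 2.4/cos(-2.6°) = 2.402 m; N'_1 = 36·cos(-2.6°) − 1·2.402 = 33.6; c'Δl = 22.58; W sinα = -1.6
Slice 2: Δl = 2.9/cos13.2° = 2.979 m; N'_2 = 114·cos13.2° − 6·2.979 = 93.1; c'Δl = 28.00; W sinα = 26.0
Slice 3: Δl = 2.3/cos29.8° = 2.650 m; N'_3 = 106·cos29.8° − 18·2.650 = 44.3; c'Δl = 24.91; W sinα = 52.7
Slice 4: Δl = 1.8/cos45.1° = 2.550 m; N'_4 = 33·cos45.1° − 1·2.550 = 20.7; c'Δl = 23.97; W sinα = 23.4
Σc'Δl = 99.5 kN/m; ΣN' = 191.7 kN/m; ΣW sinα = 100.5 kN/m
Resisting = 99.5 + 191.7·tan26.4° = 99.5 + 95.2 = 194.6 kN/m
FS = 194.6 / 100.5 = 1.937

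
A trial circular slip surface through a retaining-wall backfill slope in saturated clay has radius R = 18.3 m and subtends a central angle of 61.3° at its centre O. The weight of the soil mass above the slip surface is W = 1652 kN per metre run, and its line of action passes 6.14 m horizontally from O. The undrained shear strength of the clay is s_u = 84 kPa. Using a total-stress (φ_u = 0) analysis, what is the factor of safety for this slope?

FS = 2.97

Taking moments about the centre O, the resisting moment is provided by the undrained shear strength acting along the arc:
Arc length L_a = R·θ = 18.3·(61.3°·π/180) = 18.3·1.0699 = 19.58 m
M_R = s_u·L_a·R = 84·19.58·18.3 = 30096.7 kN·m/m
M_D = W·d = 1652·6.14 = 10143.3 kN·m/m
FS = M_R / M_D = 30096.7 / 10143.3 = 2.967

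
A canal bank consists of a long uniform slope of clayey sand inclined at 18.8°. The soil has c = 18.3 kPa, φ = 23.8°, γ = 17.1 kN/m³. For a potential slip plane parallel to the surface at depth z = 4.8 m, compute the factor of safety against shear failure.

For an infinite slope with a slip plane parallel to the surface (no pore pressure): FS = [c + γz cos²β tanφ] / [γz sinβ cosβ].
γz = 17.1·4.8 = 82.08 kN/m²
Numerator = 18.3 + 82.08·cos²18.8°·tan23.8° = 18.3 + 82.08·0.8961·0.4411 = 50.742 kPa
Denominator = 82.08·sin18.8°·cos18.8° = 82.08·0.3223·0.9466 = 25.040 kPa
FS = 50.742 / 25.040 = 2.026

FS = 2.03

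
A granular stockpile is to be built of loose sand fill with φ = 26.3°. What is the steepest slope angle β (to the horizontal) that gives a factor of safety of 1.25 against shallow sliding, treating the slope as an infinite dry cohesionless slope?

For an infinite dry cohesionless slope FS = tanφ/tanβ, so tanβ = tanφ / FS.
tanβ = tan26.3° / 1.25 = 0.4942 / 1.25 = 0.3954
β = arctan(0.3954) = 21.57°

β = 21.6°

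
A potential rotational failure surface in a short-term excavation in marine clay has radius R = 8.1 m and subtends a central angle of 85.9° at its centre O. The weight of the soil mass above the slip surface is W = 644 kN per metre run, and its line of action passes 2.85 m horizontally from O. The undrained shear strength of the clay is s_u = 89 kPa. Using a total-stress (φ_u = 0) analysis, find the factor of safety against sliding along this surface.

FS = 4.77

Taking moments about the centre O, the resisting moment is provided by the undrained shear strength acting along the arc:
Arc length L_a = R·θ = 8.1·(85.9°·π/180) = 8.1·1.4992 = 12.14 m
M_R = s_u·L_a·R = 89·12.14·8.1 = 8754.5 kN·m/m
M_D = W·d = 644·2.85 = 1835.4 kN·m/m
FS = M_R / M_D = 8754.5 / 1835.4 = 4.770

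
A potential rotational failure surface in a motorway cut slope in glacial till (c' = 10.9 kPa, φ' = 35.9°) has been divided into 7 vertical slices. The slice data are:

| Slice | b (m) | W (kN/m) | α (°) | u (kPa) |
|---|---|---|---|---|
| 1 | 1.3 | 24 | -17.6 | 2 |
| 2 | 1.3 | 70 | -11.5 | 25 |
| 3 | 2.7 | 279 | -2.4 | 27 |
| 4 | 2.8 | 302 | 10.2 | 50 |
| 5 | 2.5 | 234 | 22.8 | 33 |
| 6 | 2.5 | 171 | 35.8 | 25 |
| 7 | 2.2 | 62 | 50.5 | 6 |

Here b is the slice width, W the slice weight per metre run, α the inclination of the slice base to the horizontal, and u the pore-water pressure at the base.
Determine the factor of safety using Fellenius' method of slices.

FS = 2.48

Ordinary method of slices: FS = Σ[c'·Δl_i + (W_i cosα_i − u_i·Δl_i)·tanφ'] / Σ W_i sinα_i, with Δl_i = b_i / cosα_i.
Slice 1: Δl = 1.3/cos(-17.6°) = 1.364 m; N'_1 = 24·cos(-17.6°) − 2·1.364 = 20.1; c'Δl = 14.87; W sinα = -7.3
Slice 2: Δl = 1.3/cos(-11.5°) = 1.327 m; N'_2 = 70·cos(-11.5°) − 25·1.327 = 35.4; c'Δl = 14.46; W sinα = -14.0
Slice 3: Δl = 2.7/cos(-2.4°) = 2.702 m; N'_3 = 279·cos(-2.4°) − 27·2.702 = 205.8; c'Δl = 29.46; W sinα = -11.7
Slice 4: Δl = 2.8/cos10.2° = 2.845 m; N'_4 = 302·cos10.2° − 50·2.845 = 155.0; c'Δl = 31.01; W sinα = 53.5
Slice 5: Δl = 2.5/cos22.8° = 2.712 m; N'_5 = 234·cos22.8° − 33·2.712 = 126.2; c'Δl = 29.56; W sinα = 90.7
Slice 6: Δl = 2.5/cos35.8° = 3.082 m; N'_6 = 171·cos35.8° − 25·3.082 = 61.6; c'Δl = 33.60; W sinα = 100.0
Slice 7: Δl = 2.2/cos50.5° = 3.459 m; N'_7 = 62·cos50.5° − 6·3.459 = 18.7; c'Δl = 37.70; W sinα = 47.8
Σc'Δl = 190.6 kN/m; ΣN' = 622.9 kN/m; ΣW sinα = 259.1 kN/m
Resisting = 190.6 + 622.9·tan35.9° = 190.6 + 450.9 = 641.5 kN/m
FS = 641.5 / 259.1 = 2.476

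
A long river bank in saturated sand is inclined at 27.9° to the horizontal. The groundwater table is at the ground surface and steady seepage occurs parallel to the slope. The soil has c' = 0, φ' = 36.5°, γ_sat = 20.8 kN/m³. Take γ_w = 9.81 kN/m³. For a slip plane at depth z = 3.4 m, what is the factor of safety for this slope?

FS = 0.74

With seepage parallel to the slope and the water table at the surface, the effective normal stress on the slip plane uses the buoyant unit weight γ' = γ_sat − γ_w while the driving shear stress uses γ_sat:
FS = [c' + γ' z cos²β tanφ'] / [γ_sat z sinβ cosβ]
(For c' = 0 this reduces to FS = (γ'/γ_sat)·tanφ'/tanβ.)
γ' = 20.8 − 9.81 = 10.99 kN/m³
Numerator = 0.0 + 10.99·3.4·cos²27.9°·tan36.5° = 0.0 + 10.99·3.4·0.7810·0.7400 = 21.595 kPa
Denominator = 20.8·3.4·sin27.9°·cos27.9° = 20.8·3.4·0.4679·0.8838 = 29.246 kPa
FS = 21.595 / 29.246 = 0.738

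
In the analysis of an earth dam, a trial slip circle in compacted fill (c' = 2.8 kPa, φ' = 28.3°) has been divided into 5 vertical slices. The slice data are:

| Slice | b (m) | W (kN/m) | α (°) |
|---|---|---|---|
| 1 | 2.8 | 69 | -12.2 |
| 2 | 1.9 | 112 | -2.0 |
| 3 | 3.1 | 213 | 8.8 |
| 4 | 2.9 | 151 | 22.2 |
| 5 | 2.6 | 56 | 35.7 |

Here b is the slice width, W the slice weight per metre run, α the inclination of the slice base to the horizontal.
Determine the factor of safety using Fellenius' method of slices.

Ordinary method of slices: FS = Σ[c'·Δl_i + (W_i cosα_i)·tanφ'] / Σ W_i sinα_i, with Δl_i = b_i / cosα_i.
Slice 1: Δl = 2.8/cos(-12.2°) = 2.865 m; N'_1 = 69·cos(-12.2°) = 67.4; c'Δl = 8.02; W sinα = -14.6
Slice 2: Δl = 1.9/cos(-2.0°) = 1.901 m; N'_2 = 112·cos(-2.0°) = 111.9; c'Δl = 5.32; W sinα = -3.9
Slice 3: Δl = 3.1/cos8.8° = 3.137 m; N'_3 = 213·cos8.8° = 210.5; c'Δl = 8.78; W sinα = 32.6
Slice 4: Δl = 2.9/cos22.2° = 3.132 m; N'_4 = 151·cos22.2° = 139.8; c'Δl = 8.77; W sinα = 57.1
Slice 5: Δl = 2.6/cos35.7° = 3.202 m; N'_5 = 56·cos35.7° = 45.5; c'Δl = 8.96; W sinα = 32.7
Σc'Δl = 39.9 kN/m; ΣN' = 575.1 kN/m; ΣW sinα = 103.8 kN/m
Resisting = 39.9 + 575.1·tan28.3° = 39.9 + 309.7 = 349.5 kN/m
FS = 349.5 / 103.8 = 3.367

FS = 3.37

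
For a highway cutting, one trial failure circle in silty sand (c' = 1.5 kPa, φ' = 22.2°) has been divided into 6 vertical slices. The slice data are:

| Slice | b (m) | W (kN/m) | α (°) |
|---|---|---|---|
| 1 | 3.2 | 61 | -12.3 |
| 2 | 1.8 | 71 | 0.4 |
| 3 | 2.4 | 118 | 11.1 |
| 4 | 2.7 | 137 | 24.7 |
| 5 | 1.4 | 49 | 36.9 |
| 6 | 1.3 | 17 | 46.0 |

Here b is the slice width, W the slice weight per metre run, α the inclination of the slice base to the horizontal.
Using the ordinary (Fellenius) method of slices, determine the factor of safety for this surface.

FS = 1.77

Ordinary method of slices: FS = Σ[c'·Δl_i + (W_i cosα_i)·tanφ'] / Σ W_i sinα_i, with Δl_i = b_i / cosα_i.
Slice 1: Δl = 3.2/cos(-12.3°) = 3.275 m; N'_1 = 61·cos(-12.3°) = 59.6; c'Δl = 4.91; W sinα = -13.0
Slice 2: Δl = 1.8/cos0.4° = 1.800 m; N'_2 = 71·cos0.4° = 71.0; c'Δl = 2.70; W sinα = 0.5
Slice 3: Δl = 2.4/cos11.1° = 2.446 m; N'_3 = 118·cos11.1° = 115.8; c'Δl = 3.67; W sinα = 22.7
Slice 4: Δl = 2.7/cos24.7° = 2.972 m; N'_4 = 137·cos24.7° = 124.5; c'Δl = 4.46; W sinα = 57.2
Slice 5: Δl = 1.4/cos36.9° = 1.751 m; N'_5 = 49·cos36.9° = 39.2; c'Δl = 2.63; W sinα = 29.4
Slice 6: Δl = 1.3/cos46.0° = 1.871 m; N'_6 = 17·cos46.0° = 11.8; c'Δl = 2.81; W sinα = 12.2
Σc'Δl = 21.2 kN/m; ΣN' = 421.8 kN/m; ΣW sinα = 109.1 kN/m
Resisting = 21.2 + 421.8·tan22.2° = 21.2 + 172.2 = 193.3 kN/m
FS = 193.3 / 109.1 = 1.772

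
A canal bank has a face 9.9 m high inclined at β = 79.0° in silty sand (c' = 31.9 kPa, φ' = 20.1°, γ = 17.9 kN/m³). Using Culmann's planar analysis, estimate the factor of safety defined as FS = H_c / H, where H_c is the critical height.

FS = 1.37

H_c = (4c'/γ) · sinβ cosφ' / [1 − cos(β − φ')]
    = (4·31.9/17.9) · sin79.0°·cos20.1° / [1 − cos58.9°]
    = 7.128 · 0.9218 / 0.4835 = 13.59 m
FS = H_c / H = 13.59 / 9.9 = 1.373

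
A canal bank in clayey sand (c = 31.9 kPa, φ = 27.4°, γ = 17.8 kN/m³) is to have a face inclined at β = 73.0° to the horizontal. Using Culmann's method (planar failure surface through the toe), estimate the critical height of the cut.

H_c = 20.26 m

Culmann's analysis gives the critical failure plane at α_cr = (β + φ)/2 = (73.0 + 27.4)/2 = 50.2°, and the critical height
H_c = (4c/γ) · sinβ cosφ / [1 − cos(β − φ)]
    = (4·31.9/17.8) · sin73.0°·cos27.4° / [1 − cos(45.6°)]
    = 7.169 · 0.9563·0.8878 / [1 − 0.6997]
    = 7.169 · 0.8490 / 0.3003
    = 20.26 m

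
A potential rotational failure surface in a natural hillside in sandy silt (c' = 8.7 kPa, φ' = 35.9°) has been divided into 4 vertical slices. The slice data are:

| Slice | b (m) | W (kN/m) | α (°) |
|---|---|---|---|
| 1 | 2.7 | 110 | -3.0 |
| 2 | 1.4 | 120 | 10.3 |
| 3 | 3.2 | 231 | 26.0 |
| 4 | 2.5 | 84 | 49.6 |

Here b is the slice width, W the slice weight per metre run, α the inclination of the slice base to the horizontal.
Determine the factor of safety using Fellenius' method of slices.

Ordinary method of slices: FS = Σ[c'·Δl_i + (W_i cosα_i)·tanφ'] / Σ W_i sinα_i, with Δl_i = b_i / cosα_i.
Slice 1: Δl = 2.7/cos(-3.0°) = 2.704 m; N'_1 = 110·cos(-3.0°) = 109.8; c'Δl = 23.52; W sinα = -5.8
Slice 2: Δl = 1.4/cos10.3° = 1.423 m; N'_2 = 120·cos10.3° = 118.1; c'Δl = 12.38; W sinα = 21.5
Slice 3: Δl = 3.2/cos26.0° = 3.560 m; N'_3 = 231·cos26.0° = 207.6; c'Δl = 30.97; W sinα = 101.3
Slice 4: Δl = 2.5/cos49.6° = 3.857 m; N'_4 = 84·cos49.6° = 54.4; c'Δl = 33.56; W sinα = 64.0
Σc'Δl = 100.4 kN/m; ΣN' = 490.0 kN/m; ΣW sinα = 180.9 kN/m
Resisting = 100.4 + 490.0·tan35.9° = 100.4 + 354.7 = 455.1 kN/m
FS = 455.1 / 180.9 = 2.515

FS = 2.52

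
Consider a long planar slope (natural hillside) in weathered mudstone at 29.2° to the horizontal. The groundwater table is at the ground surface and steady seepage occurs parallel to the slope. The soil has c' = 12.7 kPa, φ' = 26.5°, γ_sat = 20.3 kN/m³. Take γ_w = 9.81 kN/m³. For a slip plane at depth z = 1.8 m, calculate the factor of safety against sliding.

With seepage parallel to the slope and the water table at the surface, the effective normal stress on the slip plane uses the buoyant unit weight γ' = γ_sat − γ_w while the driving shear stress uses γ_sat:
FS = [c' + γ' z cos²β tanφ'] / [γ_sat z sinβ cosβ]
γ' = 20.3 − 9.81 = 10.49 kN/m³
Numerator = 12.7 + 10.49·1.8·cos²29.2°·tan26.5° = 12.7 + 10.49·1.8·0.7620·0.4986 = 19.874 kPa
Denominator = 20.3·1.8·sin29.2°·cos29.2° = 20.3·1.8·0.4879·0.8729 = 15.561 kPa
FS = 19.874 / 15.561 = 1.277

FS = 1.28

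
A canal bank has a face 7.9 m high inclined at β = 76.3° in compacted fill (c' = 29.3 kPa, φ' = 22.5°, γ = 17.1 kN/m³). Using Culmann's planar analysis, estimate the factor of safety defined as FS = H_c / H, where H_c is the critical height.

FS = 1.90

H_c = (4c'/γ) · sinβ cosφ' / [1 − cos(β − φ')]
    = (4·29.3/17.1) · sin76.3°·cos22.5° / [1 − cos53.8°]
    = 6.854 · 0.8976 / 0.4094 = 15.03 m
FS = H_c / H = 15.03 / 7.9 = 1.902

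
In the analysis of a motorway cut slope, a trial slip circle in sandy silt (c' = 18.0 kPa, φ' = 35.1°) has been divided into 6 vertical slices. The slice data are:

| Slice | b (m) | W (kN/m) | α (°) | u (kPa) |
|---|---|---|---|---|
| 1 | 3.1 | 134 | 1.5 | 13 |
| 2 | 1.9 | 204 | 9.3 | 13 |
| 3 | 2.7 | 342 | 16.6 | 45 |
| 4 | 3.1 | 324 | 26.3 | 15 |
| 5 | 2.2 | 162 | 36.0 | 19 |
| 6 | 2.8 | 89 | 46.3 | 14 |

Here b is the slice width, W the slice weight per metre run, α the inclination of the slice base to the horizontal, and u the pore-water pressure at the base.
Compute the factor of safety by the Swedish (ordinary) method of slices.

FS = 2.02

Ordinary method of slices: FS = Σ[c'·Δl_i + (W_i cosα_i − u_i·Δl_i)·tanφ'] / Σ W_i sinα_i, with Δl_i = b_i / cosα_i.
Slice 1: Δl = 3.1/cos1.5° = 3.101 m; N'_1 = 134·cos1.5° − 13·3.101 = 93.6; c'Δl = 55.82; W sinα = 3.5
Slice 2: Δl = 1.9/cos9.3° = 1.925 m; N'_2 = 204·cos9.3° − 13·1.925 = 176.3; c'Δl = 34.66; W sinα = 33.0
Slice 3: Δl = 2.7/cos16.6° = 2.817 m; N'_3 = 342·cos16.6° − 45·2.817 = 201.0; c'Δl = 50.71; W sinα = 97.7
Slice 4: Δl = 3.1/cos26.3° = 3.458 m; N'_4 = 324·cos26.3° − 15·3.458 = 238.6; c'Δl = 62.24; W sinα = 143.6
Slice 5: Δl = 2.2/cos36.0° = 2.719 m; N'_5 = 162·cos36.0° − 19·2.719 = 79.4; c'Δl = 48.95; W sinα = 95.2
Slice 6: Δl = 2.8/cos46.3° = 4.053 m; N'_6 = 89·cos46.3° − 14·4.053 = 4.7; c'Δl = 72.95; W sinα = 64.3
Σc'Δl = 325.3 kN/m; ΣN' = 793.6 kN/m; ΣW sinα = 437.3 kN/m
Resisting = 325.3 + 793.6·tan35.1° = 325.3 + 557.8 = 883.1 kN/m
FS = 883.1 / 437.3 = 2.019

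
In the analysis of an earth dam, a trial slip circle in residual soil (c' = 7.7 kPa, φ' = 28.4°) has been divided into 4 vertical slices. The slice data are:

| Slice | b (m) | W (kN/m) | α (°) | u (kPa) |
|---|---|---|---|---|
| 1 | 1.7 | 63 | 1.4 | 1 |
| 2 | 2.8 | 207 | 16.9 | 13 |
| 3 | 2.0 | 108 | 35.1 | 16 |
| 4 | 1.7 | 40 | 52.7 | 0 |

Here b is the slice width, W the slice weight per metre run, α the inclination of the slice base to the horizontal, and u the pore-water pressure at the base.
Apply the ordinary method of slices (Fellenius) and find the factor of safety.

Ordinary method of slices: FS = Σ[c'·Δl_i + (W_i cosα_i − u_i·Δl_i)·tanφ'] / Σ W_i sinα_i, with Δl_i = b_i / cosα_i.
Slice 1: Δl = 1.7/cos1.4° = 1.701 m; N'_1 = 63·cos1.4° − 1·1.701 = 61.3; c'Δl = 13.09; W sinα = 1.5
Slice 2: Δl = 2.8/cos16.9° = 2.926 m; N'_2 = 207·cos16.9° − 13·2.926 = 160.0; c'Δl = 22.53; W sinα = 60.2
Slice 3: Δl = 2.0/cos35.1° = 2.445 m; N'_3 = 108·cos35.1° − 16·2.445 = 49.2; c'Δl = 18.82; W sinα = 62.1
Slice 4: Δl = 1.7/cos52.7° = 2.805 m; N'_4 = 40·cos52.7° − 0·2.805 = 24.2; c'Δl = 21.60; W sinα = 31.8
Σc'Δl = 76.1 kN/m; ΣN' = 294.8 kN/m; ΣW sinα = 155.6 kN/m
Resisting = 76.1 + 294.8·tan28.4° = 76.1 + 159.4 = 235.4 kN/m
FS = 235.4 / 155.6 = 1.513

FS = 1.51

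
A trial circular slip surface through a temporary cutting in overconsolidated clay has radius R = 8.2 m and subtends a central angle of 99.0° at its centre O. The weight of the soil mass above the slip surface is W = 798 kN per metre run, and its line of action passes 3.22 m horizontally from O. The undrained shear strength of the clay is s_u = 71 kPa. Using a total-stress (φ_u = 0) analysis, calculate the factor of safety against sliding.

FS = 3.21

Taking moments about the centre O, the resisting moment is provided by the undrained shear strength acting along the arc:
Arc length L_a = R·θ = 8.2·(99.0°·π/180) = 8.2·1.7279 = 14.17 m
M_R = s_u·L_a·R = 71·14.17·8.2 = 8248.9 kN·m/m
M_D = W·d = 798·3.22 = 2569.6 kN·m/m
FS = M_R / M_D = 8248.9 / 2569.6 = 3.210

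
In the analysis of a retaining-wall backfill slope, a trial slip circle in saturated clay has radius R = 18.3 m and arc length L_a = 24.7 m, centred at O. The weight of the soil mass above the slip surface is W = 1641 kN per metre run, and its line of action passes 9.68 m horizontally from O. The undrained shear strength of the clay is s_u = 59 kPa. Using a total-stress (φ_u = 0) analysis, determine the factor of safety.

FS = 1.68

Taking moments about the centre O, the resisting moment is provided by the undrained shear strength acting along the arc:
M_R = s_u·L_a·R = 59·24.70·18.3 = 26668.6 kN·m/m
M_D = W·d = 1641·9.68 = 15884.9 kN·m/m
FS = M_R / M_D = 26668.6 / 15884.9 = 1.679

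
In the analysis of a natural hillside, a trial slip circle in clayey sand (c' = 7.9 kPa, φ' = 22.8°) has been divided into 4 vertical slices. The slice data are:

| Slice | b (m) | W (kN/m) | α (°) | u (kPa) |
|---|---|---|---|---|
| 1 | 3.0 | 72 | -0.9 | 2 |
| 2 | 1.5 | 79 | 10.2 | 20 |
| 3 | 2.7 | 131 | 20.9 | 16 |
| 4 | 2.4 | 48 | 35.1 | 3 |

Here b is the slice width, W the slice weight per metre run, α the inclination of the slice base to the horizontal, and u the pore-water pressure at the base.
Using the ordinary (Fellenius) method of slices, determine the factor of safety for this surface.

Ordinary method of slices: FS = Σ[c'·Δl_i + (W_i cosα_i − u_i·Δl_i)·tanφ'] / Σ W_i sinα_i, with Δl_i = b_i / cosα_i.
Slice 1: Δl = 3.0/cos(-0.9°) = 3.000 m; N'_1 = 72·cos(-0.9°) − 2·3.000 = 66.0; c'Δl = 23.70; W sinα = -1.1
Slice 2: Δl = 1.5/cos10.2° = 1.524 m; N'_2 = 79·cos10.2° − 20·1.524 = 47.3; c'Δl = 12.04; W sinα = 14.0
Slice 3: Δl = 2.7/cos20.9° = 2.890 m; N'_3 = 131·cos20.9° − 16·2.890 = 76.1; c'Δl = 22.83; W sinα = 46.7
Slice 4: Δl = 2.4/cos35.1° = 2.933 m; N'_4 = 48·cos35.1° − 3·2.933 = 30.5; c'Δl = 23.17; W sinα = 27.6
Σc'Δl = 81.7 kN/m; ΣN' = 219.9 kN/m; ΣW sinα = 87.2 kN/m
Resisting = 81.7 + 219.9·tan22.8° = 81.7 + 92.4 = 174.2 kN/m
FS = 174.2 / 87.2 = 1.998

FS = 2.00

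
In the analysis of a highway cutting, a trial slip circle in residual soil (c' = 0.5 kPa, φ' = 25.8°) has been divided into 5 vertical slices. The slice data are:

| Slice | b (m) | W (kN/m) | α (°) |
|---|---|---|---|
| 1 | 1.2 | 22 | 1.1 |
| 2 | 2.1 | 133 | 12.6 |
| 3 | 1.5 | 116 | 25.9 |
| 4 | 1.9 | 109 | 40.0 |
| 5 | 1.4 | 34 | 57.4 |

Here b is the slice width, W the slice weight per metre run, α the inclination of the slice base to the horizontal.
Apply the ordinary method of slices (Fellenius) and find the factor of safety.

Ordinary method of slices: FS = Σ[c'·Δl_i + (W_i cosα_i)·tanφ'] / Σ W_i sinα_i, with Δl_i = b_i / cosα_i.
Slice 1: Δl = 1.2/cos1.1° = 1.200 m; N'_1 = 22·cos1.1° = 22.0; c'Δl = 0.60; W sinα = 0.4
Slice 2: Δl = 2.1/cos12.6° = 2.152 m; N'_2 = 133·cos12.6° = 129.8; c'Δl = 1.08; W sinα = 29.0
Slice 3: Δl = 1.5/cos25.9° = 1.667 m; N'_3 = 116·cos25.9° = 104.3; c'Δl = 0.83; W sinα = 50.7
Slice 4: Δl = 1.9/cos40.0° = 2.480 m; N'_4 = 109·cos40.0° = 83.5; c'Δl = 1.24; W sinα = 70.1
Slice 5: Δl = 1.4/cos57.4° = 2.599 m; N'_5 = 34·cos57.4° = 18.3; c'Δl = 1.30; W sinα = 28.6
Σc'Δl = 5.0 kN/m; ΣN' = 358.0 kN/m; ΣW sinα = 178.8 kN/m
Resisting = 5.0 + 358.0·tan25.8° = 5.0 + 173.0 = 178.1 kN/m
FS = 178.1 / 178.8 = 0.996

FS = 1.00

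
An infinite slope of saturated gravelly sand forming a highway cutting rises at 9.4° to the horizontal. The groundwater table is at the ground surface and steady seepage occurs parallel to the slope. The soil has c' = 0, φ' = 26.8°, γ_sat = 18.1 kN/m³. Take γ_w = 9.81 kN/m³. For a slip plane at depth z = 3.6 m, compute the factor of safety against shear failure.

FS = 1.40

With seepage parallel to the slope and the water table at the surface, the effective normal stress on the slip plane uses the buoyant unit weight γ' = γ_sat − γ_w while the driving shear stress uses γ_sat:
FS = [c' + γ' z cos²β tanφ'] / [γ_sat z sinβ cosβ]
(For c' = 0 this reduces to FS = (γ'/γ_sat)·tanφ'/tanβ.)
γ' = 18.1 − 9.81 = 8.29 kN/m³
Numerator = 0.0 + 8.29·3.6·cos²9.4°·tan26.8° = 0.0 + 8.29·3.6·0.9733·0.5051 = 14.673 kPa
Denominator = 18.1·3.6·sin9.4°·cos9.4° = 18.1·3.6·0.1633·0.9866 = 10.499 kPa
FS = 14.673 / 10.499 = 1.398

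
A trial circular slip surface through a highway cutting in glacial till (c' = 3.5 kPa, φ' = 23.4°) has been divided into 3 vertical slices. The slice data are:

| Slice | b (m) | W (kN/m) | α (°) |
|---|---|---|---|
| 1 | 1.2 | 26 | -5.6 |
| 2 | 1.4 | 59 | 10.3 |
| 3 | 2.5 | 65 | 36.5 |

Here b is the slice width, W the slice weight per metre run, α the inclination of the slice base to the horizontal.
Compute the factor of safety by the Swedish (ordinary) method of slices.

FS = 1.69

Ordinary method of slices: FS = Σ[c'·Δl_i + (W_i cosα_i)·tanφ'] / Σ W_i sinα_i, with Δl_i = b_i / cosα_i.
Slice 1: Δl = 1.2/cos(-5.6°) = 1.206 m; N'_1 = 26·cos(-5.6°) = 25.9; c'Δl = 4.22; W sinα = -2.5
Slice 2: Δl = 1.4/cos10.3° = 1.423 m; N'_2 = 59·cos10.3° = 58.0; c'Δl = 4.98; W sinα = 10.5
Slice 3: Δl = 2.5/cos36.5° = 3.110 m; N'_3 = 65·cos36.5° = 52.3; c'Δl = 10.89; W sinα = 38.7
Σc'Δl = 20.1 kN/m; ΣN' = 136.2 kN/m; ΣW sinα = 46.7 kN/m
Resisting = 20.1 + 136.2·tan23.4° = 20.1 + 58.9 = 79.0 kN/m
FS = 79.0 / 46.7 = 1.693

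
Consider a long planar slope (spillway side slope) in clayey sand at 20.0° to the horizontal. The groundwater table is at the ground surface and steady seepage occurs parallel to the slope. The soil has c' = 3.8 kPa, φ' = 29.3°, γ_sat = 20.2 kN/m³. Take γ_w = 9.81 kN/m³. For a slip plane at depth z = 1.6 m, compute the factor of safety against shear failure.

With seepage parallel to the slope and the water table at the surface, the effective normal stress on the slip plane uses the buoyant unit weight γ' = γ_sat − γ_w while the driving shear stress uses γ_sat:
FS = [c' + γ' z cos²β tanφ'] / [γ_sat z sinβ cosβ]
γ' = 20.2 − 9.81 = 10.39 kN/m³
Numerator = 3.8 + 10.39·1.6·cos²20.0°·tan29.3° = 3.8 + 10.39·1.6·0.8830·0.5612 = 12.038 kPa
Denominator = 20.2·1.6·sin20.0°·cos20.0° = 20.2·1.6·0.3420·0.9397 = 10.387 kPa
FS = 12.038 / 10.387 = 1.159

FS = 1.16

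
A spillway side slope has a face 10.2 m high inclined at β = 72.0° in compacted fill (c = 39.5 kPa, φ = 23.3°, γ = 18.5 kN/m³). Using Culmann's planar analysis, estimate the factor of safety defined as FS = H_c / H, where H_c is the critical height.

H_c = (4c/γ) · sinβ cosφ / [1 − cos(β − φ)]
    = (4·39.5/18.5) · sin72.0°·cos23.3° / [1 − cos48.7°]
    = 8.541 · 0.8735 / 0.3400 = 21.94 m
FS = H_c / H = 21.94 / 10.2 = 2.151

FS = 2.15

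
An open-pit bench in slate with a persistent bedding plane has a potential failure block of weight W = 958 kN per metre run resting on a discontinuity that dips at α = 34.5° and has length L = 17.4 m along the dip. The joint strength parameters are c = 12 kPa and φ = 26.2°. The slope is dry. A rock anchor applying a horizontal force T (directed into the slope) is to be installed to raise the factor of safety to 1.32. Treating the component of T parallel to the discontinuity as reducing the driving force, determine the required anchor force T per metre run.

Resolving forces along and normal to the sliding plane, with the horizontal anchor force T adding T·sinα to the effective normal force and T·cosα acting up the plane against the driving force:
FS = [cL + (W cosα + T sinα) tanφ] / [W sinα − T cosα]
Without the anchor: N' = 789.5 kN/m, driving T_d = 542.6 kN/m, resisting R = 12·17.4 + 789.5·tan26.2° = 597.3 kN/m, FS = 1.10.
Setting FS = 1.32 and solving for T:
1.32·(542.6 − T cos34.5°) = 597.3 + T sin34.5°·tan26.2°
T·(sin34.5°·tan26.2° + 1.32·cos34.5°) = 1.32·542.6 − 597.3
T·(0.5664·0.4921 + 1.32·0.8241) = 716.3 − 597.3 = 119.0
T·1.3666 = 119.0
T = 87.1 kN/m

T = 87 kN/m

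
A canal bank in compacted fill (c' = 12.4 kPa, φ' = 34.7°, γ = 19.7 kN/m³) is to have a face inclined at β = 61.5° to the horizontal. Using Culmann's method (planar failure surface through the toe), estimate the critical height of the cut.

H_c = 16.94 m

Culmann's analysis gives the critical failure plane at α_cr = (β + φ')/2 = (61.5 + 34.7)/2 = 48.1°, and the critical height
H_c = (4c'/γ) · sinβ cosφ' / [1 − cos(β − φ')]
    = (4·12.4/19.7) · sin61.5°·cos34.7° / [1 − cos(26.8°)]
    = 2.518 · 0.8788·0.8221 / [1 − 0.8926]
    = 2.518 · 0.7225 / 0.1074
    = 16.94 m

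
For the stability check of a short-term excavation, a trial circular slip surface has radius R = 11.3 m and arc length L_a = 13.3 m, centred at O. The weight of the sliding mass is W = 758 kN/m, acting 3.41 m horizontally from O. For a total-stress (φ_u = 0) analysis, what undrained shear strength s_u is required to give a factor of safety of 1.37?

s_u = 23.6 kPa

FS = s_u·L_a·R / (W·d), so s_u = FS·W·d / (L_a·R).
s_u = 1.37·758·3.41 / (13.30·11.3) = 3541.1 / 150.29 = 23.56 kPa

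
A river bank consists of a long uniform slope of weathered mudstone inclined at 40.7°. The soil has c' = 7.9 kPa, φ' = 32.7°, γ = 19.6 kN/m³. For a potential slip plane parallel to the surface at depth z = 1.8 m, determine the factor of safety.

FS = 1.20

For an infinite slope with a slip plane parallel to the surface (no pore pressure): FS = [c' + γz cos²β tanφ'] / [γz sinβ cosβ].
γz = 19.6·1.8 = 35.28 kN/m²
Numerator = 7.9 + 35.28·cos²40.7°·tan32.7° = 7.9 + 35.28·0.5748·0.6420 = 20.918 kPa
Denominator = 35.28·sin40.7°·cos40.7° = 35.28·0.6521·0.7581 = 17.442 kPa
FS = 20.918 / 17.442 = 1.199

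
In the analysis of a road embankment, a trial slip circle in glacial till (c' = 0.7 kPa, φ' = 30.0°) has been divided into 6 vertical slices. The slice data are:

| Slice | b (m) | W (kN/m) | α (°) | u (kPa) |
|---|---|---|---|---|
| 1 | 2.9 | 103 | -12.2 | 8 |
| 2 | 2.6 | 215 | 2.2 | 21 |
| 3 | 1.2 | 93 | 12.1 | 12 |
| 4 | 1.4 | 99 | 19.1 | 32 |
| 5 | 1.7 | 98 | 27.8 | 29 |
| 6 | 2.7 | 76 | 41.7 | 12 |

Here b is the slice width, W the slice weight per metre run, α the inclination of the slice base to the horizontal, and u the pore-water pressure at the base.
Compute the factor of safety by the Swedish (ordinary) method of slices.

Ordinary method of slices: FS = Σ[c'·Δl_i + (W_i cosα_i − u_i·Δl_i)·tanφ'] / Σ W_i sinα_i, with Δl_i = b_i / cosα_i.
Slice 1: Δl = 2.9/cos(-12.2°) = 2.967 m; N'_1 = 103·cos(-12.2°) − 8·2.967 = 76.9; c'Δl = 2.08; W sinα = -21.8
Slice 2: Δl = 2.6/cos2.2° = 2.602 m; N'_2 = 215·cos2.2° − 21·2.602 = 160.2; c'Δl = 1.82; W sinα = 8.3
Slice 3: Δl = 1.2/cos12.1° = 1.227 m; N'_3 = 93·cos12.1° − 12·1.227 = 76.2; c'Δl = 0.86; W sinα = 19.5
Slice 4: Δl = 1.4/cos19.1° = 1.482 m; N'_4 = 99·cos19.1° − 32·1.482 = 46.1; c'Δl = 1.04; W sinα = 32.4
Slice 5: Δl = 1.7/cos27.8° = 1.922 m; N'_5 = 98·cos27.8° − 29·1.922 = 31.0; c'Δl = 1.35; W sinα = 45.7
Slice 6: Δl = 2.7/cos41.7° = 3.616 m; N'_6 = 76·cos41.7° − 12·3.616 = 13.3; c'Δl = 2.53; W sinα = 50.6
Σc'Δl = 9.7 kN/m; ΣN' = 403.8 kN/m; ΣW sinα = 134.6 kN/m
Resisting = 9.7 + 403.8·tan30.0° = 9.7 + 233.1 = 242.8 kN/m
FS = 242.8 / 134.6 = 1.803

FS = 1.80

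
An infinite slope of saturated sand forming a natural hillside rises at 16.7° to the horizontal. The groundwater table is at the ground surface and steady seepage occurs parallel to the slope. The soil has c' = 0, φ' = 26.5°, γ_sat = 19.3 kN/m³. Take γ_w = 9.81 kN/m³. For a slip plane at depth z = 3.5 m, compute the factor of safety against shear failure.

FS = 0.82

With seepage parallel to the slope and the water table at the surface, the effective normal stress on the slip plane uses the buoyant unit weight γ' = γ_sat − γ_w while the driving shear stress uses γ_sat:
FS = [c' + γ' z cos²β tanφ'] / [γ_sat z sinβ cosβ]
(For c' = 0 this reduces to FS = (γ'/γ_sat)·tanφ'/tanβ.)
γ' = 19.3 − 9.81 = 9.49 kN/m³
Numerator = 0.0 + 9.49·3.5·cos²16.7°·tan26.5° = 0.0 + 9.49·3.5·0.9174·0.4986 = 15.193 kPa
Denominator = 19.3·3.5·sin16.7°·cos16.7° = 19.3·3.5·0.2874·0.9578 = 18.592 kPa
FS = 15.193 / 18.592 = 0.817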